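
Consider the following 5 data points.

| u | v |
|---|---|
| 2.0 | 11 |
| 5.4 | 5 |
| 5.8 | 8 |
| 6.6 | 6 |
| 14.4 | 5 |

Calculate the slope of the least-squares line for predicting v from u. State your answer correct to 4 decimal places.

n = 5, Σx = 34.2, Σy = 35, Σxy = 207, Σx² = 317.72
Sxx = Σx² − (Σx)²/n = 317.72 − 233.928 = 83.792
Sxy = Σxy − (Σx)(Σy)/n = 207 − 239.4 = -32.4
b = Sxy/Sxx = -32.4/83.792 = -0.386672

-0.3867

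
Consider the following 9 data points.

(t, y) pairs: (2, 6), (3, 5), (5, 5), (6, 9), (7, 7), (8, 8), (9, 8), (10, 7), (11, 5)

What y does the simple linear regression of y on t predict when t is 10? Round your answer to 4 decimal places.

n = 9, Σx = 61, Σy = 60, Σxy = 416, Σx² = 489
Sxx = Σx² − (Σx)²/n = 489 − 413.444444 = 75.555556
Sxy = Σxy − (Σx)(Σy)/n = 416 − 406.666667 = 9.333333
b = Sxy/Sxx = 9.333333/75.555556 = 0.123529
a = ȳ − b·x̄ = 6.666667 − 0.123529·6.777778 = 5.829412
ŷ(10) = a + b·10 = 5.829412 + 0.123529·10 = 7.064706

7.0647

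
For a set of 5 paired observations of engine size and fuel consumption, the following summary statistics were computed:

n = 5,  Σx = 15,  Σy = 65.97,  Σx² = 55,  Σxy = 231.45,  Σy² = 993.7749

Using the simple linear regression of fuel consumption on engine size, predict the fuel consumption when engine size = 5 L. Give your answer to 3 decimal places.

19.902

Sxx = Σx² − (Σx)²/n = 55 − 45 = 10
Sxy = Σxy − (Σx)(Σy)/n = 231.45 − 197.91 = 33.54
b = Sxy/Sxx = 33.54/10 = 3.354
a = ȳ − b·x̄ = 13.194 − 3.354·3 = 3.132
ŷ(5) = a + b·5 = 3.132 + 3.354·5 = 19.902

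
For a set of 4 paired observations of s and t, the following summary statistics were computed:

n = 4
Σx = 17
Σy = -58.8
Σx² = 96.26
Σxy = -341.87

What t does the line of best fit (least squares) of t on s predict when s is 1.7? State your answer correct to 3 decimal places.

-4.932

Sxx = Σx² − (Σx)²/n = 96.26 − 72.25 = 24.01
Sxy = Σxy − (Σx)(Σy)/n = -341.87 − (-249.9) = -91.97
b = Sxy/Sxx = -91.97/24.01 = -3.830487
a = ȳ − b·x̄ = -14.7 − (-3.830487)·4.25 = 1.579571
ŷ(1.7) = a + b·1.7 = 1.579571 + (-3.830487)·1.7 = -4.932257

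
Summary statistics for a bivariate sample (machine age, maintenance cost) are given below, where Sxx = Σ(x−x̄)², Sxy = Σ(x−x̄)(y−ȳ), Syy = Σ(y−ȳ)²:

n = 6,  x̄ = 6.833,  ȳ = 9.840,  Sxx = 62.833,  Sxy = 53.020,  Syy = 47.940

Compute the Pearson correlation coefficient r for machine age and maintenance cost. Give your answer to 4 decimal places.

0.9660

r = Sxy/√(Sxx·Syy) = 53.02/√(3012.21402) = 53.02/54.883641 = 0.966044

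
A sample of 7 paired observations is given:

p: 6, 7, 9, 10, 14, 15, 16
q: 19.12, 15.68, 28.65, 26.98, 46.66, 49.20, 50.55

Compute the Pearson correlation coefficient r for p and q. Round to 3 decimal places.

n = 7, Σx = 77, Σy = 236.84, Σxy = 2952.17, Σx² = 943, Σy² = 9313.2778
Sxx = Σx² − (Σx)²/n = 943 − 847 = 96
Sxy = Σxy − (Σx)(Σy)/n = 2952.17 − 2605.24 = 346.93
Syy = Σy² − (Σy)²/n = 9313.2778 − 8013.312229 = 1299.965571
r = Sxy/√(Sxx·Syy) = 346.93/√(124796.694857) = 346.93/353.265757 = 0.982065

0.982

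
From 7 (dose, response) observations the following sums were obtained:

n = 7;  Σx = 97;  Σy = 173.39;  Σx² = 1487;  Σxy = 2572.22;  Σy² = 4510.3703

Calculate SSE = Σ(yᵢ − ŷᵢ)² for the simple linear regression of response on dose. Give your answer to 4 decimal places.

Sxx = Σx² − (Σx)²/n = 1487 − 1344.142857 = 142.857143
Sxy = Σxy − (Σx)(Σy)/n = 2572.22 − 2402.69 = 169.53
Syy = Σy² − (Σy)²/n = 4510.3703 − 4294.8703 = 215.5
b = Sxy/Sxx = 169.53/142.857143 = 1.18671
SSE = Syy − b·Sxy = 215.5 − 1.18671·169.53 = 14.317054

14.3171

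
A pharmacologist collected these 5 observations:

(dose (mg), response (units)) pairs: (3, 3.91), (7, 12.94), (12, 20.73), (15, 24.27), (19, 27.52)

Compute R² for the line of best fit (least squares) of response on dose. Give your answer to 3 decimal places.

n = 5, Σx = 56, Σy = 89.37, Σxy = 1238, Σx² = 788, Σy² = 1958.8479
Sxx = Σx² − (Σx)²/n = 788 − 627.2 = 160.8
Sxy = Σxy − (Σx)(Σy)/n = 1238 − 1000.944 = 237.056
Syy = Σy² − (Σy)²/n = 1958.8479 − 1597.39938 = 361.44852
R² = Sxy²/(Sxx·Syy) = (237.056)²/(160.8·361.44852) = 0.966873

0.967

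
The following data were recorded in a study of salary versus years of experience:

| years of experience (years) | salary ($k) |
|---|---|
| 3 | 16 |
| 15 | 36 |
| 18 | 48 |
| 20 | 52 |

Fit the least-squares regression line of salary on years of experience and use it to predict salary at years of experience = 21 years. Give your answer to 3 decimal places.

n = 4, Σx = 56, Σy = 152, Σxy = 2492, Σx² = 958
Sxx = Σx² − (Σx)²/n = 958 − 784 = 174
Sxy = Σxy − (Σx)(Σy)/n = 2492 − 2128 = 364
b = Sxy/Sxx = 364/174 = 2.091954
a = ȳ − b·x̄ = 38 − 2.091954·14 = 8.712644
ŷ(21) = a + b·21 = 8.712644 + 2.091954·21 = 52.643678

52.644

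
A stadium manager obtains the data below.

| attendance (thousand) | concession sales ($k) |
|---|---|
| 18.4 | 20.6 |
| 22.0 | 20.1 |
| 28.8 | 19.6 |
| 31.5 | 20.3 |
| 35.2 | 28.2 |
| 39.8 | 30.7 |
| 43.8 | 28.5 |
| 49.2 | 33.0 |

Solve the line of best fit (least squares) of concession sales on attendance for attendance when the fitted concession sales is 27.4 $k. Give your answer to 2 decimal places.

n = 8, Σx = 268.7, Σy = 201, Σxy = 7111.57, Σx² = 9806.41
Sxx = Σx² − (Σx)²/n = 9806.41 − 9024.96125 = 781.44875
Sxy = Σxy − (Σx)(Σy)/n = 7111.57 − 6751.0875 = 360.4825
b = Sxy/Sxx = 360.4825/781.44875 = 0.461300
a = ȳ − b·x̄ = 25.125 − 0.461300·33.5875 = 9.631078
Set a + b·x = 27.4: x = (27.4 − 9.631078) / 0.461300 = 38.519212

38.52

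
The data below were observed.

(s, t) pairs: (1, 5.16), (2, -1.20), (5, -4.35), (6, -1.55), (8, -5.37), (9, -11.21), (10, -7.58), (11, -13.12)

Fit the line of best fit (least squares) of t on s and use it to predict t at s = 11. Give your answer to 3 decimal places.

n = 8, Σx = 52, Σy = -39.22, Σxy = -392.26, Σx² = 432
Sxx = Σx² − (Σx)²/n = 432 − 338 = 94
Sxy = Σxy − (Σx)(Σy)/n = -392.26 − (-254.93) = -137.33
b = Sxy/Sxx = -137.33/94 = -1.460957
a = ȳ − b·x̄ = -4.9025 − (-1.460957)·6.5 = 4.593723
ŷ(11) = a + b·11 = 4.593723 + (-1.460957)·11 = -11.476809

-11.477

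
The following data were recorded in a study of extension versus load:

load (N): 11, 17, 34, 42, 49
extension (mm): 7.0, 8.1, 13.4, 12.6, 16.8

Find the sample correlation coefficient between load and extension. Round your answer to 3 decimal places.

0.963

n = 5, Σx = 153, Σy = 57.9, Σxy = 2022.7, Σx² = 5731, Σy² = 735.17
Sxx = Σx² − (Σx)²/n = 5731 − 4681.8 = 1049.2
Sxy = Σxy − (Σx)(Σy)/n = 2022.7 − 1771.74 = 250.96
Syy = Σy² − (Σy)²/n = 735.17 − 670.482 = 64.688
r = Sxy/√(Sxx·Syy) = 250.96/√(67870.6496) = 250.96/260.519960 = 0.963304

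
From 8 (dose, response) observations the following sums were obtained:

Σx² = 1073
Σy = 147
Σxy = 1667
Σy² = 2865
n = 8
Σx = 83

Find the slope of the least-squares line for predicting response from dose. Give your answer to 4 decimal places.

0.6696

Sxx = Σx² − (Σx)²/n = 1073 − 861.125 = 211.875
Sxy = Σxy − (Σx)(Σy)/n = 1667 − 1525.125 = 141.875
b = Sxy/Sxx = 141.875/211.875 = 0.669617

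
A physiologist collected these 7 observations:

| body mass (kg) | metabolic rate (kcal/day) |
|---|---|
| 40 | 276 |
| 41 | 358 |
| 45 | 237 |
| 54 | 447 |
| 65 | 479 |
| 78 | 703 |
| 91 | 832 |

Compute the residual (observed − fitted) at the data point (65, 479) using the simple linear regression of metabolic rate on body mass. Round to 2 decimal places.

n = 7, Σx = 414, Σy = 3332, Σxy = 222202, Σx² = 26812
Sxx = Σx² − (Σx)²/n = 26812 − 24485.142857 = 2326.857143
Sxy = Σxy − (Σx)(Σy)/n = 222202 − 197064 = 25138
b = Sxy/Sxx = 25138/2326.857143 = 10.803414
a = ȳ − b·x̄ = 476 − 10.803414·59.142857 = -162.944745
ŷ(65) = -162.944745 + 10.803414·65 = 539.277137
residual = y − ŷ = 479 − 539.277137 = -60.277137

-60.28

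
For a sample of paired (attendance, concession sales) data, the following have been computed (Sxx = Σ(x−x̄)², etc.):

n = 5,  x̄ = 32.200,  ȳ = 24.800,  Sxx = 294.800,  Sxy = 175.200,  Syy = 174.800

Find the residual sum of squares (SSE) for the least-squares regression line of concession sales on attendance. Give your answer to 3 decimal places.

b = Sxy/Sxx = 175.2/294.8 = 0.594301
SSE = Syy − b·Sxy = 174.8 − 0.594301·175.2 = 70.678426

70.678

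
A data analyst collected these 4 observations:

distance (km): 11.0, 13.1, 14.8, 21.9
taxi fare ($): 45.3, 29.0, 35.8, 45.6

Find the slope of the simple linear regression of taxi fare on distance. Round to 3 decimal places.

0.597

n = 4, Σx = 60.8, Σy = 155.7, Σxy = 2406.68, Σx² = 991.26
Sxx = Σx² − (Σx)²/n = 991.26 − 924.16 = 67.1
Sxy = Σxy − (Σx)(Σy)/n = 2406.68 − 2366.64 = 40.04
b = Sxy/Sxx = 40.04/67.1 = 0.596721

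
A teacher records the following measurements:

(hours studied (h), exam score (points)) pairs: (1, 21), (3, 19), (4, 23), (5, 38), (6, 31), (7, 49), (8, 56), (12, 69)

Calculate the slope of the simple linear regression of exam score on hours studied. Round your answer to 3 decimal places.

n = 8, Σx = 46, Σy = 306, Σxy = 2165, Σx² = 344
Sxx = Σx² − (Σx)²/n = 344 − 264.5 = 79.5
Sxy = Σxy − (Σx)(Σy)/n = 2165 − 1759.5 = 405.5
b = Sxy/Sxx = 405.5/79.5 = 5.100629

5.101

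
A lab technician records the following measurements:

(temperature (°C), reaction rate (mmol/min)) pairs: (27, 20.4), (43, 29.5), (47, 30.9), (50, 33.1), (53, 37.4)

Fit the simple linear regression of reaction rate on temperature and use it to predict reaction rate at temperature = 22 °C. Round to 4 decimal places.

16.9542

n = 5, Σx = 220, Σy = 151.3, Σxy = 6908.8, Σx² = 10096
Sxx = Σx² − (Σx)²/n = 10096 − 9680 = 416
Sxy = Σxy − (Σx)(Σy)/n = 6908.8 − 6657.2 = 251.6
b = Sxy/Sxx = 251.6/416 = 0.604808
a = ȳ − b·x̄ = 30.26 − 0.604808·44 = 3.648462
ŷ(22) = a + b·22 = 3.648462 + 0.604808·22 = 16.954231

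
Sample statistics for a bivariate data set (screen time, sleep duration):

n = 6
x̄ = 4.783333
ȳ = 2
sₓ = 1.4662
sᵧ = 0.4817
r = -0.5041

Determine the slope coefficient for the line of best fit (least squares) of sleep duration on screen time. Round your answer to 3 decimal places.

b = r · sᵧ/sₓ = -0.5041 · 0.4817/1.4662 = -0.165615

-0.166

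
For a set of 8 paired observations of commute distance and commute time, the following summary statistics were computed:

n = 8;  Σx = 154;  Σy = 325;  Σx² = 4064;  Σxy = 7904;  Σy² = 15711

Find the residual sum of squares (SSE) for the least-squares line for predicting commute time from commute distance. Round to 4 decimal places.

38.4980

Sxx = Σx² − (Σx)²/n = 4064 − 2964.5 = 1099.5
Sxy = Σxy − (Σx)(Σy)/n = 7904 − 6256.25 = 1647.75
Syy = Σy² − (Σy)²/n = 15711 − 13203.125 = 2507.875
b = Sxy/Sxx = 1647.75/1099.5 = 1.498636
SSE = Syy − b·Sxy = 2507.875 − 1.498636·1647.75 = 38.497954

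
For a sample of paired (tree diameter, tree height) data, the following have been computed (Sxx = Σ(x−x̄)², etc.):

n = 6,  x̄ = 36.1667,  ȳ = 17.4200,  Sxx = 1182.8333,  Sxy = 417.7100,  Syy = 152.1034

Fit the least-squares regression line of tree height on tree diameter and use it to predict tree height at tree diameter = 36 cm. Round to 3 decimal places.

b = Sxy/Sxx = 417.71/1182.8333 = 0.353144
a = ȳ − b·x̄ = 17.42 − 0.353144·36.1667 = 4.647962
ŷ(36) = a + b·36 = 4.647962 + 0.353144·36 = 17.361131

17.361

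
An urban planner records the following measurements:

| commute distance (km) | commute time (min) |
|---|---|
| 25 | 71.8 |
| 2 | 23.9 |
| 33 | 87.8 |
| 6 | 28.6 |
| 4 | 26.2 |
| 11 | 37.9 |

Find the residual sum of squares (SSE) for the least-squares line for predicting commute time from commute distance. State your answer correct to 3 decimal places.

n = 6, Σx = 81, Σy = 276.2, Σxy = 5433.5, Σx² = 1891, Σy² = 16376.1
Sxx = Σx² − (Σx)²/n = 1891 − 1093.5 = 797.5
Sxy = Σxy − (Σx)(Σy)/n = 5433.5 − 3728.7 = 1704.8
Syy = Σy² − (Σy)²/n = 16376.1 − 12714.406667 = 3661.693333
b = Sxy/Sxx = 1704.8/797.5 = 2.137680
SSE = Syy − b·Sxy = 3661.693333 − 2.137680·1704.8 = 17.376042

17.376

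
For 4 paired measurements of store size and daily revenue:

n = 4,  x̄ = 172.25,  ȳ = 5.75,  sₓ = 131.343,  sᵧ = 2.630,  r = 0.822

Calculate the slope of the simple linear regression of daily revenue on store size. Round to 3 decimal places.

b = r · sᵧ/sₓ = 0.822 · 2.63/131.343 = 0.016460

0.016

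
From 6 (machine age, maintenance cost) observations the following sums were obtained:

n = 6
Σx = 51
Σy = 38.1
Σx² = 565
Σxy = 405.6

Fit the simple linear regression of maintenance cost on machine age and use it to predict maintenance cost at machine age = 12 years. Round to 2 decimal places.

Sxx = Σx² − (Σx)²/n = 565 − 433.5 = 131.5
Sxy = Σxy − (Σx)(Σy)/n = 405.6 − 323.85 = 81.75
b = Sxy/Sxx = 81.75/131.5 = 0.621673
a = ȳ − b·x̄ = 6.35 − 0.621673·8.5 = 1.065779
ŷ(12) = a + b·12 = 1.065779 + 0.621673·12 = 8.525856

8.53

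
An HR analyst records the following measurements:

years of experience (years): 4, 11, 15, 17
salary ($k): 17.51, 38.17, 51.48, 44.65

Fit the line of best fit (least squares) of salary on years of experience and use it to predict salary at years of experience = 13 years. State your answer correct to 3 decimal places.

40.957

n = 4, Σx = 47, Σy = 151.81, Σxy = 2021.16, Σx² = 651
Sxx = Σx² − (Σx)²/n = 651 − 552.25 = 98.75
Sxy = Σxy − (Σx)(Σy)/n = 2021.16 − 1783.7675 = 237.3925
b = Sxy/Sxx = 237.3925/98.75 = 2.403975
a = ȳ − b·x̄ = 37.9525 − 2.403975·11.75 = 9.705797
ŷ(13) = a + b·13 = 9.705797 + 2.403975·13 = 40.957468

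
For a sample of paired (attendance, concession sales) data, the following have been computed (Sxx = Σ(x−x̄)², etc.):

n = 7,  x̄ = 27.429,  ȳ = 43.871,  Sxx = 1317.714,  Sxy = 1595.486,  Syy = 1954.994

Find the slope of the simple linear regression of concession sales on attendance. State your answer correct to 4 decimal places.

1.2108

b = Sxy/Sxx = 1595.486/1317.714 = 1.210798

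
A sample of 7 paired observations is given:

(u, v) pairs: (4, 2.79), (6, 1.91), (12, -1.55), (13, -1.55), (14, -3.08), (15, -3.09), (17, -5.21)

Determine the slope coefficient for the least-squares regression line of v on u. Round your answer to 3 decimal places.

-0.588

n = 7, Σx = 81, Σy = -9.78, Σxy = -194.17, Σx² = 1075
Sxx = Σx² − (Σx)²/n = 1075 − 937.285714 = 137.714286
Sxy = Σxy − (Σx)(Σy)/n = -194.17 − (-113.168571) = -81.001429
b = Sxy/Sxx = -81.001429/137.714286 = -0.588185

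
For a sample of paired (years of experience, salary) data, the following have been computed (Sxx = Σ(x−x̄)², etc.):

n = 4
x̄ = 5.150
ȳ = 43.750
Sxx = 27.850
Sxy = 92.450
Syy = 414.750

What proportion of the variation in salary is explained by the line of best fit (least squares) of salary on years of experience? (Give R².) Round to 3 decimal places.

0.740

R² = Sxy²/(Sxx·Syy) = (92.45)²/(27.85·414.75) = 0.739950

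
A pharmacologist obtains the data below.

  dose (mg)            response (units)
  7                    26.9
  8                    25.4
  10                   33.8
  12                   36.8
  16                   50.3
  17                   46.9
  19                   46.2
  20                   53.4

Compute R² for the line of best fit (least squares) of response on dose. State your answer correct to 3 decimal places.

0.921

n = 8, Σx = 109, Σy = 319.7, Σxy = 4719, Σx² = 1663, Σy² = 13581.15
Sxx = Σx² − (Σx)²/n = 1663 − 1485.125 = 177.875
Sxy = Σxy − (Σx)(Σy)/n = 4719 − 4355.9125 = 363.0875
Syy = Σy² − (Σy)²/n = 13581.15 − 12776.01125 = 805.13875
R² = Sxy²/(Sxx·Syy) = (363.0875)²/(177.875·805.13875) = 0.920528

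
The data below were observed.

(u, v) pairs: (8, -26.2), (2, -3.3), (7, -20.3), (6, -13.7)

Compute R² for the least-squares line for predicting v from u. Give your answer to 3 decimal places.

0.947

n = 4, Σx = 23, Σy = -63.5, Σxy = -440.5, Σx² = 153, Σy² = 1297.11
Sxx = Σx² − (Σx)²/n = 153 − 132.25 = 20.75
Sxy = Σxy − (Σx)(Σy)/n = -440.5 − (-365.125) = -75.375
Syy = Σy² − (Σy)²/n = 1297.11 − 1008.0625 = 289.0475
R² = Sxy²/(Sxx·Syy) = (-75.375)²/(20.75·289.0475) = 0.947256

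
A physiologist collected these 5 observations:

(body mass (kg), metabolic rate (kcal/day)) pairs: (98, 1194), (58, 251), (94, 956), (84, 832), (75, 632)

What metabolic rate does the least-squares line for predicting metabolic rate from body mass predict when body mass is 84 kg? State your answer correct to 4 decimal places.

n = 5, Σx = 409, Σy = 3865, Σxy = 338722, Σx² = 34485
Sxx = Σx² − (Σx)²/n = 34485 − 33456.2 = 1028.8
Sxy = Σxy − (Σx)(Σy)/n = 338722 − 316157 = 22565
b = Sxy/Sxx = 22565/1028.8 = 21.933320
a = ȳ − b·x̄ = 773 − 21.933320·81.8 = -1021.145607
ŷ(84) = a + b·84 = -1021.145607 + 21.933320·84 = 821.253305

821.2533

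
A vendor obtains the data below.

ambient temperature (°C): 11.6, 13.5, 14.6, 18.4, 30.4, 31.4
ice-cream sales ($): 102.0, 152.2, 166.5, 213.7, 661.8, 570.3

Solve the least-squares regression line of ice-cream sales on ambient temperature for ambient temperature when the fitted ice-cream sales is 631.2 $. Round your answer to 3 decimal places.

31.843

n = 6, Σx = 119.9, Σy = 1866.5, Σxy = 47627.02, Σx² = 2778.65
Sxx = Σx² − (Σx)²/n = 2778.65 − 2396.001667 = 382.648333
Sxy = Σxy − (Σx)(Σy)/n = 47627.02 − 37298.891667 = 10328.128333
b = Sxy/Sxx = 10328.128333/382.648333 = 26.991176
a = ȳ − b·x̄ = 311.083333 − 26.991176·19.983333 = -228.290324
Set a + b·x = 631.2: x = (631.2 − (-228.290324)) / 26.991176 = 31.843382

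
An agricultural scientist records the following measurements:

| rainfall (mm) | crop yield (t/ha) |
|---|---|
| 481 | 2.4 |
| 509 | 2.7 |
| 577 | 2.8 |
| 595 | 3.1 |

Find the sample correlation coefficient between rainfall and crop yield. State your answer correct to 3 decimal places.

0.921

n = 4, Σx = 2162, Σy = 11, Σxy = 5988.8, Σx² = 1177396, Σy² = 30.5
Sxx = Σx² − (Σx)²/n = 1177396 − 1168561 = 8835
Sxy = Σxy − (Σx)(Σy)/n = 5988.8 − 5945.5 = 43.3
Syy = Σy² − (Σy)²/n = 30.5 − 30.25 = 0.25
r = Sxy/√(Sxx·Syy) = 43.3/√(2208.75) = 43.3/46.997340 = 0.921329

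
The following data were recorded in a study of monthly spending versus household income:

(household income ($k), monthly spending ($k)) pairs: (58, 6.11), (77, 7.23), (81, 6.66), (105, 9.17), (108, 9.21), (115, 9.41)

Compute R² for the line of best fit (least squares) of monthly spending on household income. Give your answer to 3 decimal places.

n = 6, Σx = 544, Σy = 47.79, Σxy = 4490.23, Σx² = 51768, Σy² = 391.4217
Sxx = Σx² − (Σx)²/n = 51768 − 49322.666667 = 2445.333333
Sxy = Σxy − (Σx)(Σy)/n = 4490.23 − 4332.96 = 157.27
Syy = Σy² − (Σy)²/n = 391.4217 − 380.64735 = 10.77435
R² = Sxy²/(Sxx·Syy) = (157.27)²/(2445.333333·10.77435) = 0.938777

0.939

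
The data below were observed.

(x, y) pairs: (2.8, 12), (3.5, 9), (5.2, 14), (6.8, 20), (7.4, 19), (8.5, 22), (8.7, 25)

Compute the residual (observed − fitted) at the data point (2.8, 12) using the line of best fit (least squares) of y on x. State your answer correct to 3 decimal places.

n = 7, Σx = 42.9, Σy = 121, Σxy = 819, Σx² = 296.07
Sxx = Σx² − (Σx)²/n = 296.07 − 262.915714 = 33.154286
Sxy = Σxy − (Σx)(Σy)/n = 819 − 741.557143 = 77.442857
b = Sxy/Sxx = 77.442857/33.154286 = 2.335832
a = ȳ − b·x̄ = 17.285714 − 2.335832·6.128571 = 2.970398
ŷ(2.8) = 2.970398 + 2.335832·2.8 = 9.510729
residual = y − ŷ = 12 − 9.510729 = 2.489271

2.489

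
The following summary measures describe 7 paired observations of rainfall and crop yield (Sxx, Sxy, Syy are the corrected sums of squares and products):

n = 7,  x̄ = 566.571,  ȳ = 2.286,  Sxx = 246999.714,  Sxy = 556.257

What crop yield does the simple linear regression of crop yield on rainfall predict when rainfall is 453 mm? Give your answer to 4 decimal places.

2.0302

b = Sxy/Sxx = 556.257/246999.714 = 0.002252
a = ȳ − b·x̄ = 2.286 − 0.002252·566.571 = 1.010051
ŷ(453) = a + b·453 = 1.010051 + 0.002252·453 = 2.030232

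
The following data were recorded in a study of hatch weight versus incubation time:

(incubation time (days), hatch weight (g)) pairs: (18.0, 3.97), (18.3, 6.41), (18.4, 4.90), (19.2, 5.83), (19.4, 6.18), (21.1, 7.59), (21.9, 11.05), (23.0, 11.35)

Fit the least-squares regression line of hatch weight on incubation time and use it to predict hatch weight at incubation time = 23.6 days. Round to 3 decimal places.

12.241

n = 8, Σx = 159.3, Σy = 57.28, Σxy = 1173.945, Σx² = 3196.27
Sxx = Σx² − (Σx)²/n = 3196.27 − 3172.06125 = 24.20875
Sxy = Σxy − (Σx)(Σy)/n = 1173.945 − 1140.588 = 33.357
b = Sxy/Sxx = 33.357/24.20875 = 1.377890
a = ȳ − b·x̄ = 7.16 − 1.377890·19.9125 = -20.277239
ŷ(23.6) = a + b·23.6 = -20.277239 + 1.377890·23.6 = 12.240970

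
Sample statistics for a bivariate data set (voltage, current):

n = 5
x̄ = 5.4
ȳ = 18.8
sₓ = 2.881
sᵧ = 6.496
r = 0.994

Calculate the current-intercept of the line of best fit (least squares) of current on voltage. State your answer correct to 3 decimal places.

6.697

b = r · sᵧ/sₓ = 0.994 · 6.496/2.881 = 2.241244
a = ȳ − b·x̄ = 18.8 − 2.241244·5.4 = 6.697282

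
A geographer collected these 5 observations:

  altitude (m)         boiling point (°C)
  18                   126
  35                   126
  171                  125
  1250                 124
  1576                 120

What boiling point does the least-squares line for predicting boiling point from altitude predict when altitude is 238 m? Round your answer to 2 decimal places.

125.31

n = 5, Σx = 3050, Σy = 621, Σxy = 372173, Σx² = 4077066
Sxx = Σx² − (Σx)²/n = 4077066 − 1860500 = 2216566
Sxy = Σxy − (Σx)(Σy)/n = 372173 − 378810 = -6637
b = Sxy/Sxx = -6637/2216566 = -0.002994
a = ȳ − b·x̄ = 124.2 − (-0.002994)·610 = 126.026506
ŷ(238) = a + b·238 = 126.026506 + (-0.002994)·238 = 125.313869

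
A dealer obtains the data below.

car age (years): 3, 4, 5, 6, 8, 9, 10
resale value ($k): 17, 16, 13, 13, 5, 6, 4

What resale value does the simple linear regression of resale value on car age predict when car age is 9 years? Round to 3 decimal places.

n = 7, Σx = 45, Σy = 74, Σxy = 392, Σx² = 331
Sxx = Σx² − (Σx)²/n = 331 − 289.285714 = 41.714286
Sxy = Σxy − (Σx)(Σy)/n = 392 − 475.714286 = -83.714286
b = Sxy/Sxx = -83.714286/41.714286 = -2.006849
a = ȳ − b·x̄ = 10.571429 − (-2.006849)·6.428571 = 23.472603
ŷ(9) = a + b·9 = 23.472603 + (-2.006849)·9 = 5.410959

5.411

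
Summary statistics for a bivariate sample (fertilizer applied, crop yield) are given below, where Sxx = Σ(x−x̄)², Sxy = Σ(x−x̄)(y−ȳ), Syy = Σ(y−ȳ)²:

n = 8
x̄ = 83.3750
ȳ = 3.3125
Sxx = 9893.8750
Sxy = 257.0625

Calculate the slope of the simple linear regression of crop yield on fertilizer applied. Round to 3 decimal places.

b = Sxy/Sxx = 257.0625/9893.875 = 0.025982

0.026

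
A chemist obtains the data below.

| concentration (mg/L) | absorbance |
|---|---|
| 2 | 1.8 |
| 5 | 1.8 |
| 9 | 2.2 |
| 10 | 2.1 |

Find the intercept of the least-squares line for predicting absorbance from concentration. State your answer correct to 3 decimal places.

n = 4, Σx = 26, Σy = 7.9, Σxy = 53.4, Σx² = 210
Sxx = Σx² − (Σx)²/n = 210 − 169 = 41
Sxy = Σxy − (Σx)(Σy)/n = 53.4 − 51.35 = 2.05
b = Sxy/Sxx = 2.05/41 = 0.05
a = ȳ − b·x̄ = 1.975 − 0.05·6.5 = 1.65

1.650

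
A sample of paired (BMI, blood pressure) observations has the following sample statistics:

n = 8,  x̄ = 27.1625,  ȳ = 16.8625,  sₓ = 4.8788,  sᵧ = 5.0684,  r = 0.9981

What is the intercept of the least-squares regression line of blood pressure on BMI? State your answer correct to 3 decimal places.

-11.302

b = r · sᵧ/sₓ = 0.9981 · 5.0684/4.8788 = 1.036888
a = ȳ − b·x̄ = 16.8625 − 1.036888·27.1625 = -11.301975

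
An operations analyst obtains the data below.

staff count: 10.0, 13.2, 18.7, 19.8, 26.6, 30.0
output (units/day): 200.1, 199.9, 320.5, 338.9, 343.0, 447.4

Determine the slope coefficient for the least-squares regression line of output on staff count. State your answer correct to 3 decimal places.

n = 6, Σx = 118.3, Σy = 1849.8, Σxy = 39889.05, Σx² = 2623.53
Sxx = Σx² − (Σx)²/n = 2623.53 − 2332.481667 = 291.048333
Sxy = Σxy − (Σx)(Σy)/n = 39889.05 − 36471.89 = 3417.16
b = Sxy/Sxx = 3417.16/291.048333 = 11.740868

11.741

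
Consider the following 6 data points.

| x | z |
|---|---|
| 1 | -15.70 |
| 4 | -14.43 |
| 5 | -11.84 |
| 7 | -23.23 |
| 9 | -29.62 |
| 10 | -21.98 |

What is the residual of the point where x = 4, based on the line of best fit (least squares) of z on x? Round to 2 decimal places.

n = 6, Σx = 36, Σy = -116.8, Σxy = -781.61, Σx² = 272
Sxx = Σx² − (Σx)²/n = 272 − 216 = 56
Sxy = Σxy − (Σx)(Σy)/n = -781.61 − (-700.8) = -80.81
b = Sxy/Sxx = -80.81/56 = -1.443036
a = ȳ − b·x̄ = -19.466667 − (-1.443036)·6 = -10.808452
ŷ(4) = -10.808452 + (-1.443036)·4 = -16.580595
residual = y − ŷ = -14.43 − (-16.580595) = 2.150595

2.15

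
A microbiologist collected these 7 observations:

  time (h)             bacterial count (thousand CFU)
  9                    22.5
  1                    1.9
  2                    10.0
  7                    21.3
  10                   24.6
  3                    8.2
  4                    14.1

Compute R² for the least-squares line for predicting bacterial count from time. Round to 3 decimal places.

n = 7, Σx = 36, Σy = 102.6, Σxy = 700.5, Σx² = 260, Σy² = 1934.76
Sxx = Σx² − (Σx)²/n = 260 − 185.142857 = 74.857143
Sxy = Σxy − (Σx)(Σy)/n = 700.5 − 527.657143 = 172.842857
Syy = Σy² − (Σy)²/n = 1934.76 − 1503.822857 = 430.937143
R² = Sxy²/(Sxx·Syy) = (172.842857)²/(74.857143·430.937143) = 0.926095

0.926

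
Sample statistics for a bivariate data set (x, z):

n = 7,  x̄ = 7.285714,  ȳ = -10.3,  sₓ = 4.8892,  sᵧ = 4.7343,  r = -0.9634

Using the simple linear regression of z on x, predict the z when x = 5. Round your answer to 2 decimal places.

-8.17

b = r · sᵧ/sₓ = -0.9634 · 4.7343/4.8892 = -0.932877
a = ȳ − b·x̄ = -10.3 − (-0.932877)·7.285714 = -3.503321
ŷ(5) = a + b·5 = -3.503321 + (-0.932877)·5 = -8.167709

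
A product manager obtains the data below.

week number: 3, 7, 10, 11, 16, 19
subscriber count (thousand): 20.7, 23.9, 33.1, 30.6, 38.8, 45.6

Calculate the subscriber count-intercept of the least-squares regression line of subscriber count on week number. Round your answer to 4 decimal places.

15.0020

n = 6, Σx = 66, Σy = 192.7, Σxy = 2384.2, Σx² = 896
Sxx = Σx² − (Σx)²/n = 896 − 726 = 170
Sxy = Σxy − (Σx)(Σy)/n = 2384.2 − 2119.7 = 264.5
b = Sxy/Sxx = 264.5/170 = 1.555882
a = ȳ − b·x̄ = 32.116667 − 1.555882·11 = 15.001961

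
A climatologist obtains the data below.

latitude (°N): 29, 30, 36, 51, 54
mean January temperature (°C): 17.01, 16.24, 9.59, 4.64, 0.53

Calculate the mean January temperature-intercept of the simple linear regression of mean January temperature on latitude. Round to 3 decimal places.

n = 5, Σx = 200, Σy = 48.01, Σxy = 1590.99, Σx² = 8554
Sxx = Σx² − (Σx)²/n = 8554 − 8000 = 554
Sxy = Σxy − (Σx)(Σy)/n = 1590.99 − 1920.4 = -329.41
b = Sxy/Sxx = -329.41/554 = -0.594603
a = ȳ − b·x̄ = 9.602 − (-0.594603)·40 = 33.386116

33.386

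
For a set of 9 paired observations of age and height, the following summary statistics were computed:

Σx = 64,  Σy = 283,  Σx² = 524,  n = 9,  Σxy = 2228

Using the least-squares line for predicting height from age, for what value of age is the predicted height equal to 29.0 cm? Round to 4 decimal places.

6.3299

Sxx = Σx² − (Σx)²/n = 524 − 455.111111 = 68.888889
Sxy = Σxy − (Σx)(Σy)/n = 2228 − 2012.444444 = 215.555556
b = Sxy/Sxx = 215.555556/68.888889 = 3.129032
a = ȳ − b·x̄ = 31.444444 − 3.129032·7.111111 = 9.193548
Set a + b·x = 29.0: x = (29.0 − 9.193548) / 3.129032 = 6.329897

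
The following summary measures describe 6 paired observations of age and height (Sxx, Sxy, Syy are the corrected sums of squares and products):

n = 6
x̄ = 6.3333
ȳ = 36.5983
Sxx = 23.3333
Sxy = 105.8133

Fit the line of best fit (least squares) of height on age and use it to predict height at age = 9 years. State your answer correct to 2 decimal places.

b = Sxy/Sxx = 105.8133/23.3333 = 4.534862
a = ȳ − b·x̄ = 36.5983 − 4.534862·6.3333 = 7.877657
ŷ(9) = a + b·9 = 7.877657 + 4.534862·9 = 48.691417

48.69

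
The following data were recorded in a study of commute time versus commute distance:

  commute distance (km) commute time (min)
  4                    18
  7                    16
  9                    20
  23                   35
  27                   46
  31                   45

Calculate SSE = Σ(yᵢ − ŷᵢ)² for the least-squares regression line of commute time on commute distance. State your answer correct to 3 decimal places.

40.245

n = 6, Σx = 101, Σy = 180, Σxy = 3806, Σx² = 2365, Σy² = 6346
Sxx = Σx² − (Σx)²/n = 2365 − 1700.166667 = 664.833333
Sxy = Σxy − (Σx)(Σy)/n = 3806 − 3030 = 776
Syy = Σy² − (Σy)²/n = 6346 − 5400 = 946
b = Sxy/Sxx = 776/664.833333 = 1.167210
SSE = Syy − b·Sxy = 946 − 1.167210·776 = 40.245174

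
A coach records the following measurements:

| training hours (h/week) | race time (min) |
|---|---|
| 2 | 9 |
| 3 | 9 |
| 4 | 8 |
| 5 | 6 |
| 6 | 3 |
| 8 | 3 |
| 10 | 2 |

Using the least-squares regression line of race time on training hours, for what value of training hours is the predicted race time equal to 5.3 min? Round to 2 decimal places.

n = 7, Σx = 38, Σy = 40, Σxy = 169, Σx² = 254
Sxx = Σx² − (Σx)²/n = 254 − 206.285714 = 47.714286
Sxy = Σxy − (Σx)(Σy)/n = 169 − 217.142857 = -48.142857
b = Sxy/Sxx = -48.142857/47.714286 = -1.008982
a = ȳ − b·x̄ = 5.714286 − (-1.008982)·5.428571 = 11.191617
Set a + b·x = 5.3: x = (5.3 − 11.191617) / (-1.008982) = 5.839169

5.84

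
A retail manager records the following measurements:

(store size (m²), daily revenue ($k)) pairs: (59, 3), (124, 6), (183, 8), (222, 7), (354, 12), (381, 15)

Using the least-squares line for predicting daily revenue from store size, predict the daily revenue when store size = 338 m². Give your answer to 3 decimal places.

12.383

n = 6, Σx = 1323, Σy = 51, Σxy = 13902, Σx² = 372107
Sxx = Σx² − (Σx)²/n = 372107 − 291721.5 = 80385.5
Sxy = Σxy − (Σx)(Σy)/n = 13902 − 11245.5 = 2656.5
b = Sxy/Sxx = 2656.5/80385.5 = 0.033047
a = ȳ − b·x̄ = 8.5 − 0.033047·220.5 = 1.213135
ŷ(338) = a + b·338 = 1.213135 + 0.033047·338 = 12.383023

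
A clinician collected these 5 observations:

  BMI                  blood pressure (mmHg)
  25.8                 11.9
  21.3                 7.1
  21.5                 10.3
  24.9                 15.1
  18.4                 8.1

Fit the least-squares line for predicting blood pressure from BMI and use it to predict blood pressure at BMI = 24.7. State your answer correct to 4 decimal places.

12.4284

n = 5, Σx = 111.9, Σy = 52.5, Σxy = 1204.73, Σx² = 2540.15
Sxx = Σx² − (Σx)²/n = 2540.15 − 2504.322 = 35.828
Sxy = Σxy − (Σx)(Σy)/n = 1204.73 − 1174.95 = 29.78
b = Sxy/Sxx = 29.78/35.828 = 0.831193
a = ȳ − b·x̄ = 10.5 − 0.831193·22.38 = -8.102110
ŷ(24.7) = a + b·24.7 = -8.102110 + 0.831193·24.7 = 12.428369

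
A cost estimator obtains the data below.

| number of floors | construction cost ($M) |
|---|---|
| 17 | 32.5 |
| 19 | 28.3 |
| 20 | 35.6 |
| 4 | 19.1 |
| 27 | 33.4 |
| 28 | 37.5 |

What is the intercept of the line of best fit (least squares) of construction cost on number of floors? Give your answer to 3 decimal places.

n = 6, Σx = 115, Σy = 186.4, Σxy = 3830.4, Σx² = 2579
Sxx = Σx² − (Σx)²/n = 2579 − 2204.166667 = 374.833333
Sxy = Σxy − (Σx)(Σy)/n = 3830.4 − 3572.666667 = 257.733333
b = Sxy/Sxx = 257.733333/374.833333 = 0.687594
a = ȳ − b·x̄ = 31.066667 − 0.687594·19.166667 = 17.887772

17.888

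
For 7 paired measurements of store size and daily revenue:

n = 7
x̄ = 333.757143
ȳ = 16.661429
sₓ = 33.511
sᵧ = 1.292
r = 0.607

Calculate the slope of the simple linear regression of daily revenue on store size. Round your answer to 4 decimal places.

b = r · sᵧ/sₓ = 0.607 · 1.292/33.511 = 0.023403

0.0234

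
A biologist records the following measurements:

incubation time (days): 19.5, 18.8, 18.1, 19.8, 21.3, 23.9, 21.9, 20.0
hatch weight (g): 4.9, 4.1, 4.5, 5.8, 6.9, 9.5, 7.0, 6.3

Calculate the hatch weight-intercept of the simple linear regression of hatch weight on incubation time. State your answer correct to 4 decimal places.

n = 8, Σx = 163.3, Σy = 49, Σxy = 1022.24, Σx² = 3357.85
Sxx = Σx² − (Σx)²/n = 3357.85 − 3333.36125 = 24.48875
Sxy = Σxy − (Σx)(Σy)/n = 1022.24 − 1000.2125 = 22.0275
b = Sxy/Sxx = 22.0275/24.48875 = 0.899495
a = ȳ − b·x̄ = 6.125 − 0.899495·20.4125 = -12.235935

-12.2359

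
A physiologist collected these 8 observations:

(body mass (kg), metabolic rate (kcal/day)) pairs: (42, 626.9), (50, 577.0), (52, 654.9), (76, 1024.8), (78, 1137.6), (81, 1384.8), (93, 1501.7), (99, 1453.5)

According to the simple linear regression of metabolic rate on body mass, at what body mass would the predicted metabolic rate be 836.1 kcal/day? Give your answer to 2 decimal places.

n = 8, Σx = 571, Σy = 8361.2, Σxy = 651575.6, Σx² = 43839
Sxx = Σx² − (Σx)²/n = 43839 − 40755.125 = 3083.875
Sxy = Σxy − (Σx)(Σy)/n = 651575.6 − 596780.65 = 54794.95
b = Sxy/Sxx = 54794.95/3083.875 = 17.768214
a = ȳ − b·x̄ = 1045.15 − 17.768214·71.375 = -223.056252
Set a + b·x = 836.1: x = (836.1 − (-223.056252)) / 17.768214 = 59.609608

59.61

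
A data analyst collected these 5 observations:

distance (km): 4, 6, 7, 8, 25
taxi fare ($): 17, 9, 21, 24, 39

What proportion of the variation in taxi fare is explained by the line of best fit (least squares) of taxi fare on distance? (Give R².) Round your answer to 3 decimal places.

n = 5, Σx = 50, Σy = 110, Σxy = 1436, Σx² = 790, Σy² = 2908
Sxx = Σx² − (Σx)²/n = 790 − 500 = 290
Sxy = Σxy − (Σx)(Σy)/n = 1436 − 1100 = 336
Syy = Σy² − (Σy)²/n = 2908 − 2420 = 488
R² = Sxy²/(Sxx·Syy) = (336)²/(290·488) = 0.797739

0.798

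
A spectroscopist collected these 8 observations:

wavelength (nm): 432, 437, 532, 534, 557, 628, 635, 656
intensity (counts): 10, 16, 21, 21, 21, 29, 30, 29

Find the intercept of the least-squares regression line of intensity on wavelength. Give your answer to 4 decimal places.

n = 8, Σx = 4411, Σy = 177, Σxy = 101681, Σx² = 2483967
Sxx = Σx² − (Σx)²/n = 2483967 − 2432115.125 = 51851.875
Sxy = Σxy − (Σx)(Σy)/n = 101681 − 97593.375 = 4087.625
b = Sxy/Sxx = 4087.625/51851.875 = 0.078833
a = ȳ − b·x̄ = 22.125 − 0.078833·551.375 = -21.341398

-21.3414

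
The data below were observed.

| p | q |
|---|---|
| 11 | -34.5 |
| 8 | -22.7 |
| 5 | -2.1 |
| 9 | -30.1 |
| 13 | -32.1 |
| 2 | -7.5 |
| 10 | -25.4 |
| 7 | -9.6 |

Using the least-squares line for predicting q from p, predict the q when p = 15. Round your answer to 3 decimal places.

n = 8, Σx = 65, Σy = -164, Σxy = -1596, Σx² = 613
Sxx = Σx² − (Σx)²/n = 613 − 528.125 = 84.875
Sxy = Σxy − (Σx)(Σy)/n = -1596 − (-1332.5) = -263.5
b = Sxy/Sxx = -263.5/84.875 = -3.104566
a = ȳ − b·x̄ = -20.5 − (-3.104566)·8.125 = 4.724595
ŷ(15) = a + b·15 = 4.724595 + (-3.104566)·15 = -41.843888

-41.844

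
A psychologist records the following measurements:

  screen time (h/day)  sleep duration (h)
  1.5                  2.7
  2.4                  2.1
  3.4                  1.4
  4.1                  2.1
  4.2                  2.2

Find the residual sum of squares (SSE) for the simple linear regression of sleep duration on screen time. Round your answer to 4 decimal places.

n = 5, Σx = 15.6, Σy = 10.5, Σxy = 31.7, Σx² = 54.02, Σy² = 22.91
Sxx = Σx² − (Σx)²/n = 54.02 − 48.672 = 5.348
Sxy = Σxy − (Σx)(Σy)/n = 31.7 − 32.76 = -1.06
Syy = Σy² − (Σy)²/n = 22.91 − 22.05 = 0.86
b = Sxy/Sxx = -1.06/5.348 = -0.198205
SSE = Syy − b·Sxy = 0.86 − (-0.198205)·(-1.06) = 0.649903

0.6499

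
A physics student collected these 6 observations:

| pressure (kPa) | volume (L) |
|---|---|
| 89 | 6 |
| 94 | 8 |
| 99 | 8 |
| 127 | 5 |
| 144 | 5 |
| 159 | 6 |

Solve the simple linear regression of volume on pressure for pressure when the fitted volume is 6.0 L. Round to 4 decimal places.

n = 6, Σx = 712, Σy = 38, Σxy = 4387, Σx² = 88704
Sxx = Σx² − (Σx)²/n = 88704 − 84490.666667 = 4213.333333
Sxy = Σxy − (Σx)(Σy)/n = 4387 − 4509.333333 = -122.333333
b = Sxy/Sxx = -122.333333/4213.333333 = -0.029035
a = ȳ − b·x̄ = 6.333333 − (-0.029035)·118.666667 = 9.778797
Set a + b·x = 6.0: x = (6.0 − 9.778797) / (-0.029035) = 130.147139

130.1471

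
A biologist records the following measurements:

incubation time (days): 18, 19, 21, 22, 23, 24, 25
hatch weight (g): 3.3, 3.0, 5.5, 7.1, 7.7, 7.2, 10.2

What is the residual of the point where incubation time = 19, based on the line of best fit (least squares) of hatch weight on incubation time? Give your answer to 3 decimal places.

-0.699

n = 7, Σx = 152, Σy = 44, Σxy = 993, Σx² = 3340
Sxx = Σx² − (Σx)²/n = 3340 − 3300.571429 = 39.428571
Sxy = Σxy − (Σx)(Σy)/n = 993 − 955.428571 = 37.571429
b = Sxy/Sxx = 37.571429/39.428571 = 0.952899
a = ȳ − b·x̄ = 6.285714 − 0.952899·21.714286 = -14.405797
ŷ(19) = -14.405797 + 0.952899·19 = 3.699275
residual = y − ŷ = 3.0 − 3.699275 = -0.699275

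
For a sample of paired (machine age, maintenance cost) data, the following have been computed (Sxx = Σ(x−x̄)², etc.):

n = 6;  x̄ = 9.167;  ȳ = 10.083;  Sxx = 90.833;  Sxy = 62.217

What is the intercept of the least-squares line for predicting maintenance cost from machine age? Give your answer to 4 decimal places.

b = Sxy/Sxx = 62.217/90.833 = 0.684960
a = ȳ − b·x̄ = 10.083 − 0.684960·9.167 = 3.803969

3.8040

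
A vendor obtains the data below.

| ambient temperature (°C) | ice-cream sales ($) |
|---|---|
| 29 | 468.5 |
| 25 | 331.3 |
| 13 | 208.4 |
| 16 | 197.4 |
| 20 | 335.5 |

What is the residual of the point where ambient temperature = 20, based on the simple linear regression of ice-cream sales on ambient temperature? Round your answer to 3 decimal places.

36.854

n = 5, Σx = 103, Σy = 1541.1, Σxy = 34446.6, Σx² = 2291
Sxx = Σx² − (Σx)²/n = 2291 − 2121.8 = 169.2
Sxy = Σxy − (Σx)(Σy)/n = 34446.6 − 31746.66 = 2699.94
b = Sxy/Sxx = 2699.94/169.2 = 15.957092
a = ȳ − b·x̄ = 308.22 − 15.957092·20.6 = -20.496099
ŷ(20) = -20.496099 + 15.957092·20 = 298.645745
residual = y − ŷ = 335.5 − 298.645745 = 36.854255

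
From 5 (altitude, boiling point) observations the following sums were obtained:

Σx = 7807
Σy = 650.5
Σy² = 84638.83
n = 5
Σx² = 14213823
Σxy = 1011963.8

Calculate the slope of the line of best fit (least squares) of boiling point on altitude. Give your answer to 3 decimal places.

Sxx = Σx² − (Σx)²/n = 14213823 − 12189849.8 = 2023973.2
Sxy = Σxy − (Σx)(Σy)/n = 1011963.8 − 1015690.7 = -3726.9
b = Sxy/Sxx = -3726.9/2023973.2 = -0.001841

-0.002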